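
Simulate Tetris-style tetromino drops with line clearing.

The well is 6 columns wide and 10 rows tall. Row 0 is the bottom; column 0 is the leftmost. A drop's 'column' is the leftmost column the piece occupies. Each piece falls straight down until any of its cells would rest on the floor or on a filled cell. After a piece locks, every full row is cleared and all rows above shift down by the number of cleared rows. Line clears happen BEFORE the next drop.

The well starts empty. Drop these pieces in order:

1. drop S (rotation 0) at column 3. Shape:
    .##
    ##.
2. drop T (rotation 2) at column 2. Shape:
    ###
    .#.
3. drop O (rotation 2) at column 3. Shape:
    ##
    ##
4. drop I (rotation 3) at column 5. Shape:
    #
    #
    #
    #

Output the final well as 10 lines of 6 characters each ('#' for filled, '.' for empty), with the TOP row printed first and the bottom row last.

Drop 1: S rot0 at col 3 lands with bottom-row=0; cleared 0 line(s) (total 0); column heights now [0 0 0 1 2 2], max=2
Drop 2: T rot2 at col 2 lands with bottom-row=1; cleared 0 line(s) (total 0); column heights now [0 0 3 3 3 2], max=3
Drop 3: O rot2 at col 3 lands with bottom-row=3; cleared 0 line(s) (total 0); column heights now [0 0 3 5 5 2], max=5
Drop 4: I rot3 at col 5 lands with bottom-row=2; cleared 0 line(s) (total 0); column heights now [0 0 3 5 5 6], max=6

Answer: ......
......
......
......
.....#
...###
...###
..####
...###
...##.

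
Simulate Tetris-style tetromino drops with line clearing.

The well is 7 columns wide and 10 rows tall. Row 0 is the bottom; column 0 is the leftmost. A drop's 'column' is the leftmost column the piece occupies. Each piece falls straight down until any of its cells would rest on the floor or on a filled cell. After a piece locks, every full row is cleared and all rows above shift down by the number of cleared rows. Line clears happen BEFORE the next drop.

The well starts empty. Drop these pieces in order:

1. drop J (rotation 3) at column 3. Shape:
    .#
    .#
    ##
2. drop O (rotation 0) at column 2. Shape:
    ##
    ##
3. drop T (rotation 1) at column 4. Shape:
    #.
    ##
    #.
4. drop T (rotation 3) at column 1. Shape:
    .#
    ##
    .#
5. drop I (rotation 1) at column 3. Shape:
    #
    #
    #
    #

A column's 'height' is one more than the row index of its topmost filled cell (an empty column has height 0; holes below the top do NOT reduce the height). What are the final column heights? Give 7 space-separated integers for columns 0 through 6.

Drop 1: J rot3 at col 3 lands with bottom-row=0; cleared 0 line(s) (total 0); column heights now [0 0 0 1 3 0 0], max=3
Drop 2: O rot0 at col 2 lands with bottom-row=1; cleared 0 line(s) (total 0); column heights now [0 0 3 3 3 0 0], max=3
Drop 3: T rot1 at col 4 lands with bottom-row=3; cleared 0 line(s) (total 0); column heights now [0 0 3 3 6 5 0], max=6
Drop 4: T rot3 at col 1 lands with bottom-row=3; cleared 0 line(s) (total 0); column heights now [0 5 6 3 6 5 0], max=6
Drop 5: I rot1 at col 3 lands with bottom-row=3; cleared 0 line(s) (total 0); column heights now [0 5 6 7 6 5 0], max=7

Answer: 0 5 6 7 6 5 0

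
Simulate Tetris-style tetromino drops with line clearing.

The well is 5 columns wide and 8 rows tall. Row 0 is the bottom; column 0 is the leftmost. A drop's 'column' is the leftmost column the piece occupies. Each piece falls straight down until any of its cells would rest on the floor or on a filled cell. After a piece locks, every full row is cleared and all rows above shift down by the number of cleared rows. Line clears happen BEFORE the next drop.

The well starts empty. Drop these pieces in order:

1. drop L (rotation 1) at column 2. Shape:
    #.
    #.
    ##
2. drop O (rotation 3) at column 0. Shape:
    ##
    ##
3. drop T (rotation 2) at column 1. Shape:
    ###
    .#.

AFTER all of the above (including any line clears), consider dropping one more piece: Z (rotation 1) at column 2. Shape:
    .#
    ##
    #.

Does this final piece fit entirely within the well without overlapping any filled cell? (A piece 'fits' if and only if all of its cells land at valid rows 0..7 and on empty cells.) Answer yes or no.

Drop 1: L rot1 at col 2 lands with bottom-row=0; cleared 0 line(s) (total 0); column heights now [0 0 3 1 0], max=3
Drop 2: O rot3 at col 0 lands with bottom-row=0; cleared 0 line(s) (total 0); column heights now [2 2 3 1 0], max=3
Drop 3: T rot2 at col 1 lands with bottom-row=3; cleared 0 line(s) (total 0); column heights now [2 5 5 5 0], max=5
Test piece Z rot1 at col 2 (width 2): heights before test = [2 5 5 5 0]; fits = True

Answer: yes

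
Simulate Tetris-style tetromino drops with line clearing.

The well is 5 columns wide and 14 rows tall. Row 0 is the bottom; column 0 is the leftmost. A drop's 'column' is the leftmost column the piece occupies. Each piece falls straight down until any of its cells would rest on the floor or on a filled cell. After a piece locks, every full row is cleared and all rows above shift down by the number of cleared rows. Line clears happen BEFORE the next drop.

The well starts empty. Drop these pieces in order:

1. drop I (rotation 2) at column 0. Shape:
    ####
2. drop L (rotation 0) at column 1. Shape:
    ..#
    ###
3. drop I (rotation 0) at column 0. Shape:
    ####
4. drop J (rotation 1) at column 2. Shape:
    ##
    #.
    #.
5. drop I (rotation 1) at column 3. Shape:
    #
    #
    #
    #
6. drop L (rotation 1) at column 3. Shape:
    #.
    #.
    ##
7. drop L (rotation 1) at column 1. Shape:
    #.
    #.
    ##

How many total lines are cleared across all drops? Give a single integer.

Answer: 0

Derivation:
Drop 1: I rot2 at col 0 lands with bottom-row=0; cleared 0 line(s) (total 0); column heights now [1 1 1 1 0], max=1
Drop 2: L rot0 at col 1 lands with bottom-row=1; cleared 0 line(s) (total 0); column heights now [1 2 2 3 0], max=3
Drop 3: I rot0 at col 0 lands with bottom-row=3; cleared 0 line(s) (total 0); column heights now [4 4 4 4 0], max=4
Drop 4: J rot1 at col 2 lands with bottom-row=4; cleared 0 line(s) (total 0); column heights now [4 4 7 7 0], max=7
Drop 5: I rot1 at col 3 lands with bottom-row=7; cleared 0 line(s) (total 0); column heights now [4 4 7 11 0], max=11
Drop 6: L rot1 at col 3 lands with bottom-row=11; cleared 0 line(s) (total 0); column heights now [4 4 7 14 12], max=14
Drop 7: L rot1 at col 1 lands with bottom-row=7; cleared 0 line(s) (total 0); column heights now [4 10 8 14 12], max=14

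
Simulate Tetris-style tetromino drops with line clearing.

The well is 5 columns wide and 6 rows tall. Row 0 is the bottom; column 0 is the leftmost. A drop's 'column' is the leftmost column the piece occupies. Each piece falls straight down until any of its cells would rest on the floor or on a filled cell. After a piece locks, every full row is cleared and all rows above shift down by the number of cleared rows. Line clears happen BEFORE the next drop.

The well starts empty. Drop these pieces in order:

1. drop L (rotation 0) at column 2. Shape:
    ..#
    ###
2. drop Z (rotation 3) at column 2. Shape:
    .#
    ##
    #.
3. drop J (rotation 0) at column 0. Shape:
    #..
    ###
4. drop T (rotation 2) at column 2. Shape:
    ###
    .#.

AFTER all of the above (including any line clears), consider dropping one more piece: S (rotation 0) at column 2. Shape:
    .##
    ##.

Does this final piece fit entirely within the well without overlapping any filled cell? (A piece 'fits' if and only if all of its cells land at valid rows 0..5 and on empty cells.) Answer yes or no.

Answer: no

Derivation:
Drop 1: L rot0 at col 2 lands with bottom-row=0; cleared 0 line(s) (total 0); column heights now [0 0 1 1 2], max=2
Drop 2: Z rot3 at col 2 lands with bottom-row=1; cleared 0 line(s) (total 0); column heights now [0 0 3 4 2], max=4
Drop 3: J rot0 at col 0 lands with bottom-row=3; cleared 0 line(s) (total 0); column heights now [5 4 4 4 2], max=5
Drop 4: T rot2 at col 2 lands with bottom-row=4; cleared 0 line(s) (total 0); column heights now [5 4 6 6 6], max=6
Test piece S rot0 at col 2 (width 3): heights before test = [5 4 6 6 6]; fits = False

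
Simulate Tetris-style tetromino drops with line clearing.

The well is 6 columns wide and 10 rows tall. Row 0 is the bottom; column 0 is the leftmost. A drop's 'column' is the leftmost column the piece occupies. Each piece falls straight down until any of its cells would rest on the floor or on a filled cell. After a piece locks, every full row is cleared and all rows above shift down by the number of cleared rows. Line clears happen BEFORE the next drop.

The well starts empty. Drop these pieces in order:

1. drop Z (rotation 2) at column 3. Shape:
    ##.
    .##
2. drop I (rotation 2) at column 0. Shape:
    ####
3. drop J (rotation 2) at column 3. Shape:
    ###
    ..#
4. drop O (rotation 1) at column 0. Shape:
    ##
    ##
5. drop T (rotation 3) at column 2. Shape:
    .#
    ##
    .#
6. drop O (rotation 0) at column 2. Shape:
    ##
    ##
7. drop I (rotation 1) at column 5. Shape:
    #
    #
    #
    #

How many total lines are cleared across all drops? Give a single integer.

Answer: 0

Derivation:
Drop 1: Z rot2 at col 3 lands with bottom-row=0; cleared 0 line(s) (total 0); column heights now [0 0 0 2 2 1], max=2
Drop 2: I rot2 at col 0 lands with bottom-row=2; cleared 0 line(s) (total 0); column heights now [3 3 3 3 2 1], max=3
Drop 3: J rot2 at col 3 lands with bottom-row=2; cleared 0 line(s) (total 0); column heights now [3 3 3 4 4 4], max=4
Drop 4: O rot1 at col 0 lands with bottom-row=3; cleared 0 line(s) (total 0); column heights now [5 5 3 4 4 4], max=5
Drop 5: T rot3 at col 2 lands with bottom-row=4; cleared 0 line(s) (total 0); column heights now [5 5 6 7 4 4], max=7
Drop 6: O rot0 at col 2 lands with bottom-row=7; cleared 0 line(s) (total 0); column heights now [5 5 9 9 4 4], max=9
Drop 7: I rot1 at col 5 lands with bottom-row=4; cleared 0 line(s) (total 0); column heights now [5 5 9 9 4 8], max=9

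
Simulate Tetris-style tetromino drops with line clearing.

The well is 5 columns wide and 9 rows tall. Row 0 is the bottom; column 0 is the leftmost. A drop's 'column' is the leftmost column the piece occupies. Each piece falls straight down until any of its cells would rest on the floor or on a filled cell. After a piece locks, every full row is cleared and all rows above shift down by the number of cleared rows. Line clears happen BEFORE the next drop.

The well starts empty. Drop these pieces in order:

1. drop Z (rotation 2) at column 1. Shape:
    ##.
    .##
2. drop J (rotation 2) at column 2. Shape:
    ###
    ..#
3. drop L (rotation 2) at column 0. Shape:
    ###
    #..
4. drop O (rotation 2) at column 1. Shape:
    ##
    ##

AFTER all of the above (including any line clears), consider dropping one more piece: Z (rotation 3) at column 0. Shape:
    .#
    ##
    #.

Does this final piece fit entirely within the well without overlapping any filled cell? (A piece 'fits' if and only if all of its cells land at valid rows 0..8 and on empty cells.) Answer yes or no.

Drop 1: Z rot2 at col 1 lands with bottom-row=0; cleared 0 line(s) (total 0); column heights now [0 2 2 1 0], max=2
Drop 2: J rot2 at col 2 lands with bottom-row=1; cleared 0 line(s) (total 0); column heights now [0 2 3 3 3], max=3
Drop 3: L rot2 at col 0 lands with bottom-row=2; cleared 0 line(s) (total 0); column heights now [4 4 4 3 3], max=4
Drop 4: O rot2 at col 1 lands with bottom-row=4; cleared 0 line(s) (total 0); column heights now [4 6 6 3 3], max=6
Test piece Z rot3 at col 0 (width 2): heights before test = [4 6 6 3 3]; fits = True

Answer: yes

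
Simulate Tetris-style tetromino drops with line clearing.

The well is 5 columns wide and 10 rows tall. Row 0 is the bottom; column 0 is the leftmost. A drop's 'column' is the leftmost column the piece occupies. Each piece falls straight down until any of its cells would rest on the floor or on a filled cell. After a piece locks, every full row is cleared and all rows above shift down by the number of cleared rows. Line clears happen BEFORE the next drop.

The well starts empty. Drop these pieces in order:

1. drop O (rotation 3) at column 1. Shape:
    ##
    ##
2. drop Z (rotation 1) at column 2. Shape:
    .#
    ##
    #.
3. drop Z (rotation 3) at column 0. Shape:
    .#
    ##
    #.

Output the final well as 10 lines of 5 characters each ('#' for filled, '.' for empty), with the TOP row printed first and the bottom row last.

Drop 1: O rot3 at col 1 lands with bottom-row=0; cleared 0 line(s) (total 0); column heights now [0 2 2 0 0], max=2
Drop 2: Z rot1 at col 2 lands with bottom-row=2; cleared 0 line(s) (total 0); column heights now [0 2 4 5 0], max=5
Drop 3: Z rot3 at col 0 lands with bottom-row=1; cleared 0 line(s) (total 0); column heights now [3 4 4 5 0], max=5

Answer: .....
.....
.....
.....
.....
...#.
.###.
###..
###..
.##..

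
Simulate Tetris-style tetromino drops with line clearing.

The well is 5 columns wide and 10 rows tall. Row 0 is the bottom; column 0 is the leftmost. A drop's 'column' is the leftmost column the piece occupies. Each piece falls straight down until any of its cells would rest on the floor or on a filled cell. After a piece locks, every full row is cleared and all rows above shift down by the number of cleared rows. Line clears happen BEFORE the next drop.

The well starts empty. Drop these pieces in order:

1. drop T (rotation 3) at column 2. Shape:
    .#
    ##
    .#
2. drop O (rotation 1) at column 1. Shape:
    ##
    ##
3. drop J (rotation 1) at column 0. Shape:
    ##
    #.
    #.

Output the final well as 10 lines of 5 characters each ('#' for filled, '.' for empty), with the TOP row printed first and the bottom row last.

Drop 1: T rot3 at col 2 lands with bottom-row=0; cleared 0 line(s) (total 0); column heights now [0 0 2 3 0], max=3
Drop 2: O rot1 at col 1 lands with bottom-row=2; cleared 0 line(s) (total 0); column heights now [0 4 4 3 0], max=4
Drop 3: J rot1 at col 0 lands with bottom-row=2; cleared 0 line(s) (total 0); column heights now [5 5 4 3 0], max=5

Answer: .....
.....
.....
.....
.....
##...
###..
####.
..##.
...#.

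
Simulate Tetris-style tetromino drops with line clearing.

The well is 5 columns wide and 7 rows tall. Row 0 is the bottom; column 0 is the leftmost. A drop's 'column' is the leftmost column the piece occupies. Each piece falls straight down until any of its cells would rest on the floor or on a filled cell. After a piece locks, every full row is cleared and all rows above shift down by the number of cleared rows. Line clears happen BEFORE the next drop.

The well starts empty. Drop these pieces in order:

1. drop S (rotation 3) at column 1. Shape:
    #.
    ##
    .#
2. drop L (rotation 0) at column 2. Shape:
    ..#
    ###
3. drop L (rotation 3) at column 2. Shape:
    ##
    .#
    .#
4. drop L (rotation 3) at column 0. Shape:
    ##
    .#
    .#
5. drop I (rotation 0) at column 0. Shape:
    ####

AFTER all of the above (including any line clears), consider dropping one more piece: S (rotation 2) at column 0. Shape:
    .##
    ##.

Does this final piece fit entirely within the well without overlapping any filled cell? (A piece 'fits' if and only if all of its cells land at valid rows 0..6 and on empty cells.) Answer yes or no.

Answer: no

Derivation:
Drop 1: S rot3 at col 1 lands with bottom-row=0; cleared 0 line(s) (total 0); column heights now [0 3 2 0 0], max=3
Drop 2: L rot0 at col 2 lands with bottom-row=2; cleared 0 line(s) (total 0); column heights now [0 3 3 3 4], max=4
Drop 3: L rot3 at col 2 lands with bottom-row=3; cleared 0 line(s) (total 0); column heights now [0 3 6 6 4], max=6
Drop 4: L rot3 at col 0 lands with bottom-row=3; cleared 0 line(s) (total 0); column heights now [6 6 6 6 4], max=6
Drop 5: I rot0 at col 0 lands with bottom-row=6; cleared 0 line(s) (total 0); column heights now [7 7 7 7 4], max=7
Test piece S rot2 at col 0 (width 3): heights before test = [7 7 7 7 4]; fits = False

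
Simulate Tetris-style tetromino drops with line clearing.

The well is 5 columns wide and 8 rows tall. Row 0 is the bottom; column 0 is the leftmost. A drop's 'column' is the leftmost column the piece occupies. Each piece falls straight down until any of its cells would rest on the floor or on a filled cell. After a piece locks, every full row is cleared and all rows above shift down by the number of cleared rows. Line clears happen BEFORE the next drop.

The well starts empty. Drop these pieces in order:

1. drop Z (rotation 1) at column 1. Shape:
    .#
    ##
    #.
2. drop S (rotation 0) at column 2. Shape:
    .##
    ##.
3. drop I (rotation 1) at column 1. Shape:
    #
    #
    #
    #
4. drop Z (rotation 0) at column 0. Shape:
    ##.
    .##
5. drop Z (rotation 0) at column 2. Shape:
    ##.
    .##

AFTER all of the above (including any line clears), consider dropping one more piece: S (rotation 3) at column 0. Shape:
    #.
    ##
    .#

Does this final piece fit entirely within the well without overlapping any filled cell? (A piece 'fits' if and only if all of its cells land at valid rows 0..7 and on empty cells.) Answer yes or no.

Answer: no

Derivation:
Drop 1: Z rot1 at col 1 lands with bottom-row=0; cleared 0 line(s) (total 0); column heights now [0 2 3 0 0], max=3
Drop 2: S rot0 at col 2 lands with bottom-row=3; cleared 0 line(s) (total 0); column heights now [0 2 4 5 5], max=5
Drop 3: I rot1 at col 1 lands with bottom-row=2; cleared 0 line(s) (total 0); column heights now [0 6 4 5 5], max=6
Drop 4: Z rot0 at col 0 lands with bottom-row=6; cleared 0 line(s) (total 0); column heights now [8 8 7 5 5], max=8
Drop 5: Z rot0 at col 2 lands with bottom-row=6; cleared 0 line(s) (total 0); column heights now [8 8 8 8 7], max=8
Test piece S rot3 at col 0 (width 2): heights before test = [8 8 8 8 7]; fits = False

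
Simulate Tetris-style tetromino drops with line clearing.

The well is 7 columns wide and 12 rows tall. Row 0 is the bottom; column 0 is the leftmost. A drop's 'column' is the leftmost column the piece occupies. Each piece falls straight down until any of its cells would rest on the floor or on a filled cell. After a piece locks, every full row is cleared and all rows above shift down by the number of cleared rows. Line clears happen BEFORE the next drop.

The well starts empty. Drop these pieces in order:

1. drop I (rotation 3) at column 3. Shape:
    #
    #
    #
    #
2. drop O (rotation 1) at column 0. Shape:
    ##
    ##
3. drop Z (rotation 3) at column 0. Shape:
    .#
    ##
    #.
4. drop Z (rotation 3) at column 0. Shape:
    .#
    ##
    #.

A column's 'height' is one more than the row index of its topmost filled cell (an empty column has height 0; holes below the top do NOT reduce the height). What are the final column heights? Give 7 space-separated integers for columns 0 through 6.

Drop 1: I rot3 at col 3 lands with bottom-row=0; cleared 0 line(s) (total 0); column heights now [0 0 0 4 0 0 0], max=4
Drop 2: O rot1 at col 0 lands with bottom-row=0; cleared 0 line(s) (total 0); column heights now [2 2 0 4 0 0 0], max=4
Drop 3: Z rot3 at col 0 lands with bottom-row=2; cleared 0 line(s) (total 0); column heights now [4 5 0 4 0 0 0], max=5
Drop 4: Z rot3 at col 0 lands with bottom-row=4; cleared 0 line(s) (total 0); column heights now [6 7 0 4 0 0 0], max=7

Answer: 6 7 0 4 0 0 0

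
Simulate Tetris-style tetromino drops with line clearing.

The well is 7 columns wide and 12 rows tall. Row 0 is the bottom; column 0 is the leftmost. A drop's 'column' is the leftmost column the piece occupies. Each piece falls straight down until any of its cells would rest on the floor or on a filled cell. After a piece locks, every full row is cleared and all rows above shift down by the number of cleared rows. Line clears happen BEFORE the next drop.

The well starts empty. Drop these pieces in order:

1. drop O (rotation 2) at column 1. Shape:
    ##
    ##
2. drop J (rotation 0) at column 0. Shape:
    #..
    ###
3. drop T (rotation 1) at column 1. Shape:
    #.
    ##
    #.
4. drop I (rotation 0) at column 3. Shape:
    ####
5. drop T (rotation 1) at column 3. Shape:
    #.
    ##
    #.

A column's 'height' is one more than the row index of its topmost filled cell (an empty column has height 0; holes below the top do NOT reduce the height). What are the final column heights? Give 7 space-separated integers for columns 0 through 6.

Answer: 4 6 5 4 3 1 1

Derivation:
Drop 1: O rot2 at col 1 lands with bottom-row=0; cleared 0 line(s) (total 0); column heights now [0 2 2 0 0 0 0], max=2
Drop 2: J rot0 at col 0 lands with bottom-row=2; cleared 0 line(s) (total 0); column heights now [4 3 3 0 0 0 0], max=4
Drop 3: T rot1 at col 1 lands with bottom-row=3; cleared 0 line(s) (total 0); column heights now [4 6 5 0 0 0 0], max=6
Drop 4: I rot0 at col 3 lands with bottom-row=0; cleared 0 line(s) (total 0); column heights now [4 6 5 1 1 1 1], max=6
Drop 5: T rot1 at col 3 lands with bottom-row=1; cleared 0 line(s) (total 0); column heights now [4 6 5 4 3 1 1], max=6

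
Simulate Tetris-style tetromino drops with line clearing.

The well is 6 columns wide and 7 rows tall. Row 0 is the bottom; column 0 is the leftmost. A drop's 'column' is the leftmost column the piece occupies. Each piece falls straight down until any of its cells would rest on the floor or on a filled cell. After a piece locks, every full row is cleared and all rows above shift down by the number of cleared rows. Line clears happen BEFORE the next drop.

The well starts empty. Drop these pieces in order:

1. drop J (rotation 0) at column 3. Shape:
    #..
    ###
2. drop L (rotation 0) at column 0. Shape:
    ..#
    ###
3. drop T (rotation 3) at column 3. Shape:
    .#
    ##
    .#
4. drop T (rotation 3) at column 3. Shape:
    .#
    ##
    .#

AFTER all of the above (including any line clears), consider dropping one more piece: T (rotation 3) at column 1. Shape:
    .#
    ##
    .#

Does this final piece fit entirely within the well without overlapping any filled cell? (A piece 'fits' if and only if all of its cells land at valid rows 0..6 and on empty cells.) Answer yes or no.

Drop 1: J rot0 at col 3 lands with bottom-row=0; cleared 0 line(s) (total 0); column heights now [0 0 0 2 1 1], max=2
Drop 2: L rot0 at col 0 lands with bottom-row=0; cleared 1 line(s) (total 1); column heights now [0 0 1 1 0 0], max=1
Drop 3: T rot3 at col 3 lands with bottom-row=0; cleared 0 line(s) (total 1); column heights now [0 0 1 2 3 0], max=3
Drop 4: T rot3 at col 3 lands with bottom-row=3; cleared 0 line(s) (total 1); column heights now [0 0 1 5 6 0], max=6
Test piece T rot3 at col 1 (width 2): heights before test = [0 0 1 5 6 0]; fits = True

Answer: yes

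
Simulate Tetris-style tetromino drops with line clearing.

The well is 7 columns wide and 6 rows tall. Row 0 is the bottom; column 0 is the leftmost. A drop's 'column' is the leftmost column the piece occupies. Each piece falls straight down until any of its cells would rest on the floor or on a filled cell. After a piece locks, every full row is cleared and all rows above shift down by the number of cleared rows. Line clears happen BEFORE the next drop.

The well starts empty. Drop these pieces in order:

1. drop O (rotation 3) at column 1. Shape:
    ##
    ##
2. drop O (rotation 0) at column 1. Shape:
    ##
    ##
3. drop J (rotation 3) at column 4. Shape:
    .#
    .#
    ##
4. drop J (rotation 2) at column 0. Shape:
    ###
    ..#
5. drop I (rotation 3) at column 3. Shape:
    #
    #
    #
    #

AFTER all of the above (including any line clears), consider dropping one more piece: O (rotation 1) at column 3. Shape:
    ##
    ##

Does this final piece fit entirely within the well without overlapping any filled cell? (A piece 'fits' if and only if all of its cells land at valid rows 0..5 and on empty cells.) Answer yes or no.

Answer: yes

Derivation:
Drop 1: O rot3 at col 1 lands with bottom-row=0; cleared 0 line(s) (total 0); column heights now [0 2 2 0 0 0 0], max=2
Drop 2: O rot0 at col 1 lands with bottom-row=2; cleared 0 line(s) (total 0); column heights now [0 4 4 0 0 0 0], max=4
Drop 3: J rot3 at col 4 lands with bottom-row=0; cleared 0 line(s) (total 0); column heights now [0 4 4 0 1 3 0], max=4
Drop 4: J rot2 at col 0 lands with bottom-row=4; cleared 0 line(s) (total 0); column heights now [6 6 6 0 1 3 0], max=6
Drop 5: I rot3 at col 3 lands with bottom-row=0; cleared 0 line(s) (total 0); column heights now [6 6 6 4 1 3 0], max=6
Test piece O rot1 at col 3 (width 2): heights before test = [6 6 6 4 1 3 0]; fits = True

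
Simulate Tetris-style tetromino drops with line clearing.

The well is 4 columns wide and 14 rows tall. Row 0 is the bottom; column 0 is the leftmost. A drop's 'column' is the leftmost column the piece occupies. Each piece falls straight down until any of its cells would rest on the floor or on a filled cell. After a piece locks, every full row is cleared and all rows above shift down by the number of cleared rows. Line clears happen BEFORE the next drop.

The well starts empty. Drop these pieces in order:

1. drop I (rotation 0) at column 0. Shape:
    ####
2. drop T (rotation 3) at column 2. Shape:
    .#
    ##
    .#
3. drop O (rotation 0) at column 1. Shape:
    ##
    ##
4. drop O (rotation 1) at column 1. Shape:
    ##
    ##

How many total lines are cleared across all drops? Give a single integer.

Drop 1: I rot0 at col 0 lands with bottom-row=0; cleared 1 line(s) (total 1); column heights now [0 0 0 0], max=0
Drop 2: T rot3 at col 2 lands with bottom-row=0; cleared 0 line(s) (total 1); column heights now [0 0 2 3], max=3
Drop 3: O rot0 at col 1 lands with bottom-row=2; cleared 0 line(s) (total 1); column heights now [0 4 4 3], max=4
Drop 4: O rot1 at col 1 lands with bottom-row=4; cleared 0 line(s) (total 1); column heights now [0 6 6 3], max=6

Answer: 1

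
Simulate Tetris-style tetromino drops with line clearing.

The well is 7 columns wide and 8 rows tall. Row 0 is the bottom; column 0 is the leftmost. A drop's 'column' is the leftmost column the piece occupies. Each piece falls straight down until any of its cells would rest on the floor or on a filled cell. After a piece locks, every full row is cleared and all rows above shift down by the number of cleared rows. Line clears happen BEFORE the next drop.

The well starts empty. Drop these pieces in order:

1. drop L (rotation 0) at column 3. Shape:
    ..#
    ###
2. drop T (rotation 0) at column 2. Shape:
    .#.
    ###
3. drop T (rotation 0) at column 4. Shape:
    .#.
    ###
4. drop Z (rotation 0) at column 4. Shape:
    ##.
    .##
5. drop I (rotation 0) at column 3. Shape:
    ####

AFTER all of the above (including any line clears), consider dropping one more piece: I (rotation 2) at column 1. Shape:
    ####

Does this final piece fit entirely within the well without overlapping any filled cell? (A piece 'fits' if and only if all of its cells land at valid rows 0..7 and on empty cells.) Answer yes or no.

Drop 1: L rot0 at col 3 lands with bottom-row=0; cleared 0 line(s) (total 0); column heights now [0 0 0 1 1 2 0], max=2
Drop 2: T rot0 at col 2 lands with bottom-row=1; cleared 0 line(s) (total 0); column heights now [0 0 2 3 2 2 0], max=3
Drop 3: T rot0 at col 4 lands with bottom-row=2; cleared 0 line(s) (total 0); column heights now [0 0 2 3 3 4 3], max=4
Drop 4: Z rot0 at col 4 lands with bottom-row=4; cleared 0 line(s) (total 0); column heights now [0 0 2 3 6 6 5], max=6
Drop 5: I rot0 at col 3 lands with bottom-row=6; cleared 0 line(s) (total 0); column heights now [0 0 2 7 7 7 7], max=7
Test piece I rot2 at col 1 (width 4): heights before test = [0 0 2 7 7 7 7]; fits = True

Answer: yes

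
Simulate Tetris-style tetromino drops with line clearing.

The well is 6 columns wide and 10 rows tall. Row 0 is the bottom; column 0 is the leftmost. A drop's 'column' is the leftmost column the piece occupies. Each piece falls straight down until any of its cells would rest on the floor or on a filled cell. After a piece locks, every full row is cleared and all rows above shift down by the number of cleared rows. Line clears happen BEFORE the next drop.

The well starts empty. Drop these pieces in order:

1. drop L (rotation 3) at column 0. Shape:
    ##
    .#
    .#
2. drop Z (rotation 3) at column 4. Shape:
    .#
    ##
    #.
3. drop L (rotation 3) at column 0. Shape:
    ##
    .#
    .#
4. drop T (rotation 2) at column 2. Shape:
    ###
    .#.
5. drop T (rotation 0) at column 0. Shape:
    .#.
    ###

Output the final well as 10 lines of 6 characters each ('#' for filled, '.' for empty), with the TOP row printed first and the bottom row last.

Answer: ......
......
......
.#....
###...
##....
.#....
.#....
.#.###
.#..#.

Derivation:
Drop 1: L rot3 at col 0 lands with bottom-row=0; cleared 0 line(s) (total 0); column heights now [3 3 0 0 0 0], max=3
Drop 2: Z rot3 at col 4 lands with bottom-row=0; cleared 0 line(s) (total 0); column heights now [3 3 0 0 2 3], max=3
Drop 3: L rot3 at col 0 lands with bottom-row=3; cleared 0 line(s) (total 0); column heights now [6 6 0 0 2 3], max=6
Drop 4: T rot2 at col 2 lands with bottom-row=1; cleared 1 line(s) (total 1); column heights now [5 5 0 2 2 2], max=5
Drop 5: T rot0 at col 0 lands with bottom-row=5; cleared 0 line(s) (total 1); column heights now [6 7 6 2 2 2], max=7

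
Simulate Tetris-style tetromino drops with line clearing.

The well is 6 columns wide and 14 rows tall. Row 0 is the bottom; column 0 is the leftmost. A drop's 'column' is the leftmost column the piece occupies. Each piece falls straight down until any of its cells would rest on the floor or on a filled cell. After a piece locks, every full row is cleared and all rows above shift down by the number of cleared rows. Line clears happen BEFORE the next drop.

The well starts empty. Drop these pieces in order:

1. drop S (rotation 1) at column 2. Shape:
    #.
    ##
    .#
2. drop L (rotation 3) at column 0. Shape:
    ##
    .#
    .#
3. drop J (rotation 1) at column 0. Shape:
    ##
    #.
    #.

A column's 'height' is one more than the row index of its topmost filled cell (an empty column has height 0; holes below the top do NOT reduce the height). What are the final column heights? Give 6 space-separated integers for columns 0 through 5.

Drop 1: S rot1 at col 2 lands with bottom-row=0; cleared 0 line(s) (total 0); column heights now [0 0 3 2 0 0], max=3
Drop 2: L rot3 at col 0 lands with bottom-row=0; cleared 0 line(s) (total 0); column heights now [3 3 3 2 0 0], max=3
Drop 3: J rot1 at col 0 lands with bottom-row=3; cleared 0 line(s) (total 0); column heights now [6 6 3 2 0 0], max=6

Answer: 6 6 3 2 0 0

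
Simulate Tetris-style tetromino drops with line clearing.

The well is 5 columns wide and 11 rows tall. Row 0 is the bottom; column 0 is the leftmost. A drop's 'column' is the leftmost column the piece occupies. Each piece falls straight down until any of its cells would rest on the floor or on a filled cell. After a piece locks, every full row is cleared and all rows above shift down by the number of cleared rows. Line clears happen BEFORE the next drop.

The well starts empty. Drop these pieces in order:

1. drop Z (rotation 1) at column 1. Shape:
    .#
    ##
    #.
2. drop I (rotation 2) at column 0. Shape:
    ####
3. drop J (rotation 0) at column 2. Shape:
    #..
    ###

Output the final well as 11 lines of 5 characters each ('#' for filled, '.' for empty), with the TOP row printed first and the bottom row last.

Drop 1: Z rot1 at col 1 lands with bottom-row=0; cleared 0 line(s) (total 0); column heights now [0 2 3 0 0], max=3
Drop 2: I rot2 at col 0 lands with bottom-row=3; cleared 0 line(s) (total 0); column heights now [4 4 4 4 0], max=4
Drop 3: J rot0 at col 2 lands with bottom-row=4; cleared 0 line(s) (total 0); column heights now [4 4 6 5 5], max=6

Answer: .....
.....
.....
.....
.....
..#..
..###
####.
..#..
.##..
.#...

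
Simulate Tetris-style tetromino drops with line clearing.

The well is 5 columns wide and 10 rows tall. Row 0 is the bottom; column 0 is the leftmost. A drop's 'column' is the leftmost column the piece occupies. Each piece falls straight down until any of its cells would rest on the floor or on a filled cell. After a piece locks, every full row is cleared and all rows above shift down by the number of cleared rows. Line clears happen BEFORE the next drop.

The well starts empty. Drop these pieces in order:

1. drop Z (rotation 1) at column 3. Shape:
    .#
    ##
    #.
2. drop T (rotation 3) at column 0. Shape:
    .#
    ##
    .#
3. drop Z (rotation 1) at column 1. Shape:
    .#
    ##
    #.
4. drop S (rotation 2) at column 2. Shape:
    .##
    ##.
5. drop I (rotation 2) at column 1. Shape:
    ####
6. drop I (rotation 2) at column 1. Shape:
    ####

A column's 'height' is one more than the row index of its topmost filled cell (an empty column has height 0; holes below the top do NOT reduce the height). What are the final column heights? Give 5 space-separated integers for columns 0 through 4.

Answer: 2 10 10 10 10

Derivation:
Drop 1: Z rot1 at col 3 lands with bottom-row=0; cleared 0 line(s) (total 0); column heights now [0 0 0 2 3], max=3
Drop 2: T rot3 at col 0 lands with bottom-row=0; cleared 0 line(s) (total 0); column heights now [2 3 0 2 3], max=3
Drop 3: Z rot1 at col 1 lands with bottom-row=3; cleared 0 line(s) (total 0); column heights now [2 5 6 2 3], max=6
Drop 4: S rot2 at col 2 lands with bottom-row=6; cleared 0 line(s) (total 0); column heights now [2 5 7 8 8], max=8
Drop 5: I rot2 at col 1 lands with bottom-row=8; cleared 0 line(s) (total 0); column heights now [2 9 9 9 9], max=9
Drop 6: I rot2 at col 1 lands with bottom-row=9; cleared 0 line(s) (total 0); column heights now [2 10 10 10 10], max=10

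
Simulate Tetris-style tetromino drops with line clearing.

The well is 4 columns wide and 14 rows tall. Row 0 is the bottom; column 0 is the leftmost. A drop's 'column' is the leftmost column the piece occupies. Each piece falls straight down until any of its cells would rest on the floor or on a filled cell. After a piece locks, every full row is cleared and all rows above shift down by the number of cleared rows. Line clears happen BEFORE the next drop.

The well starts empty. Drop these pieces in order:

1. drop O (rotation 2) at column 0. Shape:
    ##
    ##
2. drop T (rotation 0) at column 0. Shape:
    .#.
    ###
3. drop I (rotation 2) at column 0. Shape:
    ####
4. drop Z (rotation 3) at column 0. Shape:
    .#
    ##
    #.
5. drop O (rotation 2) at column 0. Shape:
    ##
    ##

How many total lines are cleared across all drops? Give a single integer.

Answer: 1

Derivation:
Drop 1: O rot2 at col 0 lands with bottom-row=0; cleared 0 line(s) (total 0); column heights now [2 2 0 0], max=2
Drop 2: T rot0 at col 0 lands with bottom-row=2; cleared 0 line(s) (total 0); column heights now [3 4 3 0], max=4
Drop 3: I rot2 at col 0 lands with bottom-row=4; cleared 1 line(s) (total 1); column heights now [3 4 3 0], max=4
Drop 4: Z rot3 at col 0 lands with bottom-row=3; cleared 0 line(s) (total 1); column heights now [5 6 3 0], max=6
Drop 5: O rot2 at col 0 lands with bottom-row=6; cleared 0 line(s) (total 1); column heights now [8 8 3 0], max=8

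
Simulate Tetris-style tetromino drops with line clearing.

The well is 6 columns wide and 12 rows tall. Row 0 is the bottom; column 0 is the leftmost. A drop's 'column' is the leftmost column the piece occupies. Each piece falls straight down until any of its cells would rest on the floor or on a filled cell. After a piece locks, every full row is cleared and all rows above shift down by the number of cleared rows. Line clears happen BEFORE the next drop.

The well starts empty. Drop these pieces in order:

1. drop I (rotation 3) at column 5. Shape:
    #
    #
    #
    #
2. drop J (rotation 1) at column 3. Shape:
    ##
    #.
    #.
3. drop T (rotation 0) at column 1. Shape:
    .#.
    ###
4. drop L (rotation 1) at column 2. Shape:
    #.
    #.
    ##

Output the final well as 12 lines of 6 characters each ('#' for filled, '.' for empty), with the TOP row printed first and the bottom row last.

Answer: ......
......
......
......
..#...
..#...
..##..
..#...
.###.#
...###
...#.#
...#.#

Derivation:
Drop 1: I rot3 at col 5 lands with bottom-row=0; cleared 0 line(s) (total 0); column heights now [0 0 0 0 0 4], max=4
Drop 2: J rot1 at col 3 lands with bottom-row=0; cleared 0 line(s) (total 0); column heights now [0 0 0 3 3 4], max=4
Drop 3: T rot0 at col 1 lands with bottom-row=3; cleared 0 line(s) (total 0); column heights now [0 4 5 4 3 4], max=5
Drop 4: L rot1 at col 2 lands with bottom-row=5; cleared 0 line(s) (total 0); column heights now [0 4 8 6 3 4], max=8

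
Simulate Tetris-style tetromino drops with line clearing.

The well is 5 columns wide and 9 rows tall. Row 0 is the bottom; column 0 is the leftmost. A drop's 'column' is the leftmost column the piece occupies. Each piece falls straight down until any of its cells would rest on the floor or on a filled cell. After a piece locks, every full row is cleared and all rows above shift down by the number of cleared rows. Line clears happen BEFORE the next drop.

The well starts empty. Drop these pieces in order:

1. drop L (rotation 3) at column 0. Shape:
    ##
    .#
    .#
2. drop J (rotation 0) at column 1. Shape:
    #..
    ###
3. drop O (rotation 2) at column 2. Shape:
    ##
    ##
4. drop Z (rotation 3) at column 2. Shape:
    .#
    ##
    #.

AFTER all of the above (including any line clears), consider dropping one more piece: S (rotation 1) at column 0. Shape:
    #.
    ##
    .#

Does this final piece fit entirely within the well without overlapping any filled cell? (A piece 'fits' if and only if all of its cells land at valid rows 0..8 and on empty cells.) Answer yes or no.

Drop 1: L rot3 at col 0 lands with bottom-row=0; cleared 0 line(s) (total 0); column heights now [3 3 0 0 0], max=3
Drop 2: J rot0 at col 1 lands with bottom-row=3; cleared 0 line(s) (total 0); column heights now [3 5 4 4 0], max=5
Drop 3: O rot2 at col 2 lands with bottom-row=4; cleared 0 line(s) (total 0); column heights now [3 5 6 6 0], max=6
Drop 4: Z rot3 at col 2 lands with bottom-row=6; cleared 0 line(s) (total 0); column heights now [3 5 8 9 0], max=9
Test piece S rot1 at col 0 (width 2): heights before test = [3 5 8 9 0]; fits = True

Answer: yes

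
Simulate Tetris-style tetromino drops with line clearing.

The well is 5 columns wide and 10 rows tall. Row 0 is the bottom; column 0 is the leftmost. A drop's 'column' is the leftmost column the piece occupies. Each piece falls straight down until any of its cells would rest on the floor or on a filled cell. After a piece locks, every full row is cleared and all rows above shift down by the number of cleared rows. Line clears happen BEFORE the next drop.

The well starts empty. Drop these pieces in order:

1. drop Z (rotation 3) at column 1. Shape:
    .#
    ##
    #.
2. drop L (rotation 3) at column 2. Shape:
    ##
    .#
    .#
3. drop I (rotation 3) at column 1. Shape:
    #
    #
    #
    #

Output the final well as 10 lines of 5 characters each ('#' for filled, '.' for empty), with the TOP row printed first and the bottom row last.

Answer: .....
.....
.....
.....
.#...
.#...
.###.
.###.
.###.
.#...

Derivation:
Drop 1: Z rot3 at col 1 lands with bottom-row=0; cleared 0 line(s) (total 0); column heights now [0 2 3 0 0], max=3
Drop 2: L rot3 at col 2 lands with bottom-row=1; cleared 0 line(s) (total 0); column heights now [0 2 4 4 0], max=4
Drop 3: I rot3 at col 1 lands with bottom-row=2; cleared 0 line(s) (total 0); column heights now [0 6 4 4 0], max=6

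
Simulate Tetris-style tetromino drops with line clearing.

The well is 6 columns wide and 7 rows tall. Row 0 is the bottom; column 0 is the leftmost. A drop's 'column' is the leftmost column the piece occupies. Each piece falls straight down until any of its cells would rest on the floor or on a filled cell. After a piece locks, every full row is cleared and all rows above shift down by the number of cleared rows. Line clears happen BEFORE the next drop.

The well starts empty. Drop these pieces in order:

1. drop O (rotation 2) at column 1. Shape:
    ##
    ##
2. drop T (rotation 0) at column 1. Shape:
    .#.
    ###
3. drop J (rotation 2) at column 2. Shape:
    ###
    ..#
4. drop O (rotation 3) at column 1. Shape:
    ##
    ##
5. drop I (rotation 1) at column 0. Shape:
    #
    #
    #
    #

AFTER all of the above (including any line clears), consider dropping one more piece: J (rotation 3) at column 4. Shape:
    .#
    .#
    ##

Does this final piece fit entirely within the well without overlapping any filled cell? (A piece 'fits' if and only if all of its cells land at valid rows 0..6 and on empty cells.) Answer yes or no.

Drop 1: O rot2 at col 1 lands with bottom-row=0; cleared 0 line(s) (total 0); column heights now [0 2 2 0 0 0], max=2
Drop 2: T rot0 at col 1 lands with bottom-row=2; cleared 0 line(s) (total 0); column heights now [0 3 4 3 0 0], max=4
Drop 3: J rot2 at col 2 lands with bottom-row=3; cleared 0 line(s) (total 0); column heights now [0 3 5 5 5 0], max=5
Drop 4: O rot3 at col 1 lands with bottom-row=5; cleared 0 line(s) (total 0); column heights now [0 7 7 5 5 0], max=7
Drop 5: I rot1 at col 0 lands with bottom-row=0; cleared 0 line(s) (total 0); column heights now [4 7 7 5 5 0], max=7
Test piece J rot3 at col 4 (width 2): heights before test = [4 7 7 5 5 0]; fits = False

Answer: no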